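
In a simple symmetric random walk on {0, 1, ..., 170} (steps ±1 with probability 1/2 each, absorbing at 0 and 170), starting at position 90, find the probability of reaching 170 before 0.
P(hit 170 before 0) = 90/170 = 9/17

Let u_k = P(hit 170 before 0 | start at k). Then u_0 = 0, u_170 = 1, and u_k = u_{k-1}/2 + u_{k+1}/2 for 1 ≤ k ≤ 169. This harmonic recurrence is solved by u_k = k/170, giving u_90 = 90/170 = 9/17.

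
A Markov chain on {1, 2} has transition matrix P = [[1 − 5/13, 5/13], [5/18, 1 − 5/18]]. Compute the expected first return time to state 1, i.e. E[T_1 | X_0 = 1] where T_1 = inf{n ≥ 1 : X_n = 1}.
E[T_1 | X_0 = 1] = 1/π_1 = 31/13

For an irreducible recurrent Markov chain with stationary distribution π, E[T_i | X_0 = i] = 1/π_i (Kac's formula). Here π_1 = (5/18)/(5/13 + 5/18) = (5/18)/(155/234) = 13/31, so E[T_1 | X_0 = 1] = 1/π_1 = (5/13 + 5/18)/(5/18) = (155/234)/(5/18) = 31/13.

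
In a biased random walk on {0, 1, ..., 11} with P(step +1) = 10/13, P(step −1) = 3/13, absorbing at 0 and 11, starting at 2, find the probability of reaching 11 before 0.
P(hit 11 before 0) = (1 − (3/10)^2) / (1 − (3/10)^11) = 13000000000/14285688979

Let u_k denote P(reach 11 before 0 | start at k). Boundary: u_0 = 0, u_11 = 1. Recurrence: u_k = 10/13·u_{k+1} + 3/13·u_{k-1} for 1 ≤ k ≤ 10. Try u_k = A + B·r^k with r = q/p = (3/13)/(10/13) = 3/10. Substitution satisfies the recurrence; boundary conditions give:
  u_k = (1 − r^k) / (1 − r^N) = (1 − (3/10)^2) / (1 − (3/10)^11) = 13000000000/14285688979.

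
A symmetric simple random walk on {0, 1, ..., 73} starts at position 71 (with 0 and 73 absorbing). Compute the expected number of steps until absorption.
E[τ | X_0 = 71] = 142

Let v_k = E[τ | X_0 = k]. Boundary: v_0 = v_73 = 0. Recurrence: v_k = 1 + (v_{k-1} + v_{k+1})/2 for 1 ≤ k ≤ 72. The particular solution to v_k − (v_{k-1} + v_{k+1})/2 = 1 is v_k = −k^2. Adding homogeneous solution A + B k and matching boundaries gives v_k = k (73 − k). Substituting k = 71: v_71 = 71 · 2 = 142.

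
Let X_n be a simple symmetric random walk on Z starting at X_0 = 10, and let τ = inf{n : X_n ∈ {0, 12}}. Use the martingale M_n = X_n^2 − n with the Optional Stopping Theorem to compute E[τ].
E[τ] = 20

M_n = X_n^2 − n is a martingale (since E[X_{n+1}^2 | F_n] = X_n^2 + 1). By OST (τ has finite mean in a bounded region), E[M_τ] = E[M_0] = X_0^2 − 0 = 10^2 = 100. Also E[M_τ] = E[X_τ^2] − E[τ]. The walk exits at 0 or 12, with P(hit 12 first) = 10/12, so E[X_τ^2] = 12^2 · 10/12 + 0 = 120. Thus E[τ] = E[X_τ^2] − E[M_τ] = 120 − 100 = 20 = 10(12 − 10) = 20.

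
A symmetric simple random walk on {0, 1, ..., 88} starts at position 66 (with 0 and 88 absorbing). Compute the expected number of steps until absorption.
E[τ | X_0 = 66] = 1452

Let v_k = E[τ | X_0 = k]. Boundary: v_0 = v_88 = 0. Recurrence: v_k = 1 + (v_{k-1} + v_{k+1})/2 for 1 ≤ k ≤ 87. The particular solution to v_k − (v_{k-1} + v_{k+1})/2 = 1 is v_k = −k^2. Adding homogeneous solution A + B k and matching boundaries gives v_k = k (88 − k). Substituting k = 66: v_66 = 66 · 22 = 1452.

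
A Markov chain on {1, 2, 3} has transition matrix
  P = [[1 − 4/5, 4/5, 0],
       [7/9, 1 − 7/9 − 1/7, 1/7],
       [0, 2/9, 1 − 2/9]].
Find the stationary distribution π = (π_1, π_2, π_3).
π = (245/659, 252/659, 162/659)

This is a birth-death chain on three states, which satisfies detailed balance: π_1 · P_{12} = π_2 · P_{21} and π_2 · P_{23} = π_3 · P_{32}.
From π_1 · 4/5 = π_2 · 7/9: π_2/π_1 = (4/5)/(7/9) = 36/35.
From π_2 · 1/7 = π_3 · 2/9: π_3/π_2 = (1/7)/(2/9) = 9/14.
Take π_1 proportional to 1; then unnormalized π = (1, 36/35, 162/245). Normalize by dividing by the sum 659/245:
  π = (245/659, 252/659, 162/659).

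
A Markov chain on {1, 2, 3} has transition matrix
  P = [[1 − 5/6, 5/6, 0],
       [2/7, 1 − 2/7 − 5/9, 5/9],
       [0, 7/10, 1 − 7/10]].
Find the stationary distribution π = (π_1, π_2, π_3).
π = (108/673, 315/673, 250/673)

This is a birth-death chain on three states, which satisfies detailed balance: π_1 · P_{12} = π_2 · P_{21} and π_2 · P_{23} = π_3 · P_{32}.
From π_1 · 5/6 = π_2 · 2/7: π_2/π_1 = (5/6)/(2/7) = 35/12.
From π_2 · 5/9 = π_3 · 7/10: π_3/π_2 = (5/9)/(7/10) = 50/63.
Take π_1 proportional to 1; then unnormalized π = (1, 35/12, 125/54). Normalize by dividing by the sum 673/108:
  π = (108/673, 315/673, 250/673).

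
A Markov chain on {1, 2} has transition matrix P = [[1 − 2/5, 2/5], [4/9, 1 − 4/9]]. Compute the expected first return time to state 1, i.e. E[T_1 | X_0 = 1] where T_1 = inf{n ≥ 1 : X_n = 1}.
E[T_1 | X_0 = 1] = 1/π_1 = 19/10

For an irreducible recurrent Markov chain with stationary distribution π, E[T_i | X_0 = i] = 1/π_i (Kac's formula). Here π_1 = (4/9)/(2/5 + 4/9) = (4/9)/(38/45) = 10/19, so E[T_1 | X_0 = 1] = 1/π_1 = (2/5 + 4/9)/(4/9) = (38/45)/(4/9) = 19/10.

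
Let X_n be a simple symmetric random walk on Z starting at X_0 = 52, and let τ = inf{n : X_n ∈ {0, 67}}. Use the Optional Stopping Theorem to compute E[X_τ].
E[X_τ] = 52

X_n is a martingale and τ is a bounded-mean stopping time (indeed τ is finite a.s. with bounded expectation since the walk is in a bounded region). By the OST, E[X_τ] = E[X_0] = 52. Equivalently: E[X_τ] = 67 · P(hit 67 first) + 0 · P(hit 0 first) = 67 · (52/67) = 52.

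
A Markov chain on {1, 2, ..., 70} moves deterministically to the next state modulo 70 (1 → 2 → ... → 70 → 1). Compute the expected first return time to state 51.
E[T_51 | X_0 = 51] = 70

The chain cycles deterministically, so starting at state 51 it returns in exactly 70 steps. Equivalently, the stationary distribution is uniform π_j = 1/70 for every state j, so by Kac's formula E[T_51] = 1/π_51 = 70.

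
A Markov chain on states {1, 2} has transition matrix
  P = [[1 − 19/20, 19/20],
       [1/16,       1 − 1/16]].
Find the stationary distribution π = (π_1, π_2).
π_1 = 5/81, π_2 = 76/81

Solve πP = π with π_1 + π_2 = 1. From πP = π: π_1 · (1 − 19/20) + π_2 · 1/16 = π_1 ⇒ π_2 · 1/16 = π_1 · 19/20 ⇒ π_2/π_1 = (19/20)/(1/16) = 76/5. Together with π_1 + π_2 = 1:
  π_1 = (1/16)/(19/20 + 1/16) = (1/16)/(81/80) = 5/81,
  π_2 = (19/20)/(19/20 + 1/16) = (19/20)/(81/80) = 76/81.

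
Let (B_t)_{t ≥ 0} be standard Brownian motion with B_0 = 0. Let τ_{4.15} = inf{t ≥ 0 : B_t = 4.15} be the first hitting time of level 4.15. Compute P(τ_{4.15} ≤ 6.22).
P(τ_{4.15} ≤ 6.22) = 2(1 − Φ(4.15/√6.22)) = 2(1 − Φ(1.6640)) ≈ 0.0961

By the reflection principle for standard BM, P(τ_b ≤ t) = 2 · P(B_t ≥ b). Since B_t ~ N(0, t), P(B_t ≥ 4.15) = 1 − Φ(4.15/√t) = 1 − Φ(4.15/√6.22) = 1 − Φ(1.6640) ≈ 0.04806. Doubling: P(τ_{4.15} ≤ 6.22) ≈ 2 · 0.04806 = 0.09612 ≈ 0.0961.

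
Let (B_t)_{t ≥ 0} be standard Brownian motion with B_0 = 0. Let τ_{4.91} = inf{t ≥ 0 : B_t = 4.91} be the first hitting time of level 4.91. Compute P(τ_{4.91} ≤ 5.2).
P(τ_{4.91} ≤ 5.2) = 2(1 − Φ(4.91/√5.2)) = 2(1 − Φ(2.1532)) ≈ 0.0313

By the reflection principle for standard BM, P(τ_b ≤ t) = 2 · P(B_t ≥ b). Since B_t ~ N(0, t), P(B_t ≥ 4.91) = 1 − Φ(4.91/√t) = 1 − Φ(4.91/√5.2) = 1 − Φ(2.1532) ≈ 0.01565. Doubling: P(τ_{4.91} ≤ 5.2) ≈ 2 · 0.01565 = 0.03130 ≈ 0.0313.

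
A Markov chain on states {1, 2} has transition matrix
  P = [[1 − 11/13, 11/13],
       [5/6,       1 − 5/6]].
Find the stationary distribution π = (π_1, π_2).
π_1 = 65/131, π_2 = 66/131

Solve πP = π with π_1 + π_2 = 1. From πP = π: π_1 · (1 − 11/13) + π_2 · 5/6 = π_1 ⇒ π_2 · 5/6 = π_1 · 11/13 ⇒ π_2/π_1 = (11/13)/(5/6) = 66/65. Together with π_1 + π_2 = 1:
  π_1 = (5/6)/(11/13 + 5/6) = (5/6)/(131/78) = 65/131,
  π_2 = (11/13)/(11/13 + 5/6) = (11/13)/(131/78) = 66/131.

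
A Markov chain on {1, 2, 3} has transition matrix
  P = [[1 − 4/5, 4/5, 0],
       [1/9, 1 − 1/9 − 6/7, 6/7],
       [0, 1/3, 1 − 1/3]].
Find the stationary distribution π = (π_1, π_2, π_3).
π = (7/187, 252/935, 648/935)

This is a birth-death chain on three states, which satisfies detailed balance: π_1 · P_{12} = π_2 · P_{21} and π_2 · P_{23} = π_3 · P_{32}.
From π_1 · 4/5 = π_2 · 1/9: π_2/π_1 = (4/5)/(1/9) = 36/5.
From π_2 · 6/7 = π_3 · 1/3: π_3/π_2 = (6/7)/(1/3) = 18/7.
Take π_1 proportional to 1; then unnormalized π = (1, 36/5, 648/35). Normalize by dividing by the sum 187/7:
  π = (7/187, 252/935, 648/935).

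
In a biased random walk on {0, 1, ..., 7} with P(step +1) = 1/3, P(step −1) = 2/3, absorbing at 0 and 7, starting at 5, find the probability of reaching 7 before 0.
P(hit 7 before 0) = (1 − (2)^5) / (1 − (2)^7) = 31/127

Let u_k denote P(reach 7 before 0 | start at k). Boundary: u_0 = 0, u_7 = 1. Recurrence: u_k = 1/3·u_{k+1} + 2/3·u_{k-1} for 1 ≤ k ≤ 6. Try u_k = A + B·r^k with r = q/p = (2/3)/(1/3) = 2. Substitution satisfies the recurrence; boundary conditions give:
  u_k = (1 − r^k) / (1 − r^N) = (1 − (2)^5) / (1 − (2)^7) = 31/127.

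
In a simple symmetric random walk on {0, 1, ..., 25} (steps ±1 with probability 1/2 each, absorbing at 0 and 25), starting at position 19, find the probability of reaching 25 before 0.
P(hit 25 before 0) = 19/25

Let u_k = P(hit 25 before 0 | start at k). Then u_0 = 0, u_25 = 1, and u_k = u_{k-1}/2 + u_{k+1}/2 for 1 ≤ k ≤ 24. This harmonic recurrence is solved by u_k = k/25, giving u_19 = 19/25.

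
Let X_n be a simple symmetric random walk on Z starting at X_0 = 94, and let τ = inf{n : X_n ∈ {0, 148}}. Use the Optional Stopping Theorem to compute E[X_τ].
E[X_τ] = 94

X_n is a martingale and τ is a bounded-mean stopping time (indeed τ is finite a.s. with bounded expectation since the walk is in a bounded region). By the OST, E[X_τ] = E[X_0] = 94. Equivalently: E[X_τ] = 148 · P(hit 148 first) + 0 · P(hit 0 first) = 148 · (94/148) = 94.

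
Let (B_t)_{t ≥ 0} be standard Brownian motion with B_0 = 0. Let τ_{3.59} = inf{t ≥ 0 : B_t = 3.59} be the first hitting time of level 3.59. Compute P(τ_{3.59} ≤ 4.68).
P(τ_{3.59} ≤ 4.68) = 2(1 − Φ(3.59/√4.68)) = 2(1 − Φ(1.6595)) ≈ 0.0970

By the reflection principle for standard BM, P(τ_b ≤ t) = 2 · P(B_t ≥ b). Since B_t ~ N(0, t), P(B_t ≥ 3.59) = 1 − Φ(3.59/√t) = 1 − Φ(3.59/√4.68) = 1 − Φ(1.6595) ≈ 0.04851. Doubling: P(τ_{3.59} ≤ 4.68) ≈ 2 · 0.04851 = 0.09702 ≈ 0.0970.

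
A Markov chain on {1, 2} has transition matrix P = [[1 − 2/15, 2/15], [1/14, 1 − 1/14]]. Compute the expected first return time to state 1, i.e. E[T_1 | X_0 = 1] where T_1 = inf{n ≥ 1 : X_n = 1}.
E[T_1 | X_0 = 1] = 1/π_1 = 43/15

For an irreducible recurrent Markov chain with stationary distribution π, E[T_i | X_0 = i] = 1/π_i (Kac's formula). Here π_1 = (1/14)/(2/15 + 1/14) = (1/14)/(43/210) = 15/43, so E[T_1 | X_0 = 1] = 1/π_1 = (2/15 + 1/14)/(1/14) = (43/210)/(1/14) = 43/15.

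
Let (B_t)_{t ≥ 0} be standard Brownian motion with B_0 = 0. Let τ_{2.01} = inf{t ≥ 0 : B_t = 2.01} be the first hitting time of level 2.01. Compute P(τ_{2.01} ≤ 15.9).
P(τ_{2.01} ≤ 15.9) = 2(1 − Φ(2.01/√15.9)) = 2(1 − Φ(0.5041)) ≈ 0.6142

By the reflection principle for standard BM, P(τ_b ≤ t) = 2 · P(B_t ≥ b). Since B_t ~ N(0, t), P(B_t ≥ 2.01) = 1 − Φ(2.01/√t) = 1 − Φ(2.01/√15.9) = 1 − Φ(0.5041) ≈ 0.30710. Doubling: P(τ_{2.01} ≤ 15.9) ≈ 2 · 0.30710 = 0.61420 ≈ 0.6142.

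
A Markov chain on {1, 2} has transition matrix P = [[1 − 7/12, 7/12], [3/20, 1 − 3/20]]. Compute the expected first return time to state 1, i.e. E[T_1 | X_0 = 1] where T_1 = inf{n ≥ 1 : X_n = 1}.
E[T_1 | X_0 = 1] = 1/π_1 = 44/9

For an irreducible recurrent Markov chain with stationary distribution π, E[T_i | X_0 = i] = 1/π_i (Kac's formula). Here π_1 = (3/20)/(7/12 + 3/20) = (3/20)/(11/15) = 9/44, so E[T_1 | X_0 = 1] = 1/π_1 = (7/12 + 3/20)/(3/20) = (11/15)/(3/20) = 44/9.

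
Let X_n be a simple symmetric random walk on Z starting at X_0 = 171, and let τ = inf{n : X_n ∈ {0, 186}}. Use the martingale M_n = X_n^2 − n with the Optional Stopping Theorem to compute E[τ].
E[τ] = 2565

M_n = X_n^2 − n is a martingale (since E[X_{n+1}^2 | F_n] = X_n^2 + 1). By OST (τ has finite mean in a bounded region), E[M_τ] = E[M_0] = X_0^2 − 0 = 171^2 = 29241. Also E[M_τ] = E[X_τ^2] − E[τ]. The walk exits at 0 or 186, with P(hit 186 first) = 171/186, so E[X_τ^2] = 186^2 · 171/186 + 0 = 31806. Thus E[τ] = E[X_τ^2] − E[M_τ] = 31806 − 29241 = 2565 = 171(186 − 171) = 2565.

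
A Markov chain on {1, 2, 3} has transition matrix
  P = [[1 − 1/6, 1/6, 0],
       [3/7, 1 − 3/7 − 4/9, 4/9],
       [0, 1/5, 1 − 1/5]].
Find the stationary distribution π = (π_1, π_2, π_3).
π = (162/365, 63/365, 28/73)

This is a birth-death chain on three states, which satisfies detailed balance: π_1 · P_{12} = π_2 · P_{21} and π_2 · P_{23} = π_3 · P_{32}.
From π_1 · 1/6 = π_2 · 3/7: π_2/π_1 = (1/6)/(3/7) = 7/18.
From π_2 · 4/9 = π_3 · 1/5: π_3/π_2 = (4/9)/(1/5) = 20/9.
Take π_1 proportional to 1; then unnormalized π = (1, 7/18, 70/81). Normalize by dividing by the sum 365/162:
  π = (162/365, 63/365, 28/73).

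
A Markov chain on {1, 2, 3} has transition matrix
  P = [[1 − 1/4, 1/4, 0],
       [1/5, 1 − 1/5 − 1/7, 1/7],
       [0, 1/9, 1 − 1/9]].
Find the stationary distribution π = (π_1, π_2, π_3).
π = (7/27, 35/108, 5/12)

This is a birth-death chain on three states, which satisfies detailed balance: π_1 · P_{12} = π_2 · P_{21} and π_2 · P_{23} = π_3 · P_{32}.
From π_1 · 1/4 = π_2 · 1/5: π_2/π_1 = (1/4)/(1/5) = 5/4.
From π_2 · 1/7 = π_3 · 1/9: π_3/π_2 = (1/7)/(1/9) = 9/7.
Take π_1 proportional to 1; then unnormalized π = (1, 5/4, 45/28). Normalize by dividing by the sum 27/7:
  π = (7/27, 35/108, 5/12).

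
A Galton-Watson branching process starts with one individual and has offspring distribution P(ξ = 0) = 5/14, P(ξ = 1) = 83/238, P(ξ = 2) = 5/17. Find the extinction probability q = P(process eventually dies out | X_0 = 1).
q = 1

Mean offspring μ = 0·5/14 + 1·83/238 + 2·5/17 = 223/238 ≤ 1. For μ ≤ 1 with offspring not concentrated at 1, the Galton-Watson process goes extinct almost surely, so q = 1.
(Algebraic check: The pgf is f(s) = 5/14 + 83/238·s + 5/17·s². The extinction probability q is the smallest fixed point of f in [0, 1]. Setting s = f(s):
  5/17·s² + (83/238 − 1)·s + 5/14 = 0
  5/17·s² − (5/14 + 5/17)·s + 5/14 = 0
which factors as (s − 1)·(5/17·s − 5/14) = 0, giving roots s = 1 and s = (5/14)/(5/17) = 17/14. Since 17/14 ≥ 1, the smallest root in [0, 1] is s = 1.)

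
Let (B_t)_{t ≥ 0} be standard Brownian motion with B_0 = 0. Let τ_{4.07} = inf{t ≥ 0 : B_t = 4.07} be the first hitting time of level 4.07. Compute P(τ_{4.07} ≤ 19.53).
P(τ_{4.07} ≤ 19.53) = 2(1 − Φ(4.07/√19.53)) = 2(1 − Φ(0.9210)) ≈ 0.3571

By the reflection principle for standard BM, P(τ_b ≤ t) = 2 · P(B_t ≥ b). Since B_t ~ N(0, t), P(B_t ≥ 4.07) = 1 − Φ(4.07/√t) = 1 − Φ(4.07/√19.53) = 1 − Φ(0.9210) ≈ 0.17853. Doubling: P(τ_{4.07} ≤ 19.53) ≈ 2 · 0.17853 = 0.35706 ≈ 0.3571.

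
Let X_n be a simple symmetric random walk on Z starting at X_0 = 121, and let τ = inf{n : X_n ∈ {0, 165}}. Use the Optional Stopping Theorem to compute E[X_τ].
E[X_τ] = 121

X_n is a martingale and τ is a bounded-mean stopping time (indeed τ is finite a.s. with bounded expectation since the walk is in a bounded region). By the OST, E[X_τ] = E[X_0] = 121. Equivalently: E[X_τ] = 165 · P(hit 165 first) + 0 · P(hit 0 first) = 165 · (121/165) = 121.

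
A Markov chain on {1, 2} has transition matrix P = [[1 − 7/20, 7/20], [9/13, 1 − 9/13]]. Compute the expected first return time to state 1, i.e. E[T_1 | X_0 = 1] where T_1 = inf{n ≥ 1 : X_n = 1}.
E[T_1 | X_0 = 1] = 1/π_1 = 271/180

For an irreducible recurrent Markov chain with stationary distribution π, E[T_i | X_0 = i] = 1/π_i (Kac's formula). Here π_1 = (9/13)/(7/20 + 9/13) = (9/13)/(271/260) = 180/271, so E[T_1 | X_0 = 1] = 1/π_1 = (7/20 + 9/13)/(9/13) = (271/260)/(9/13) = 271/180.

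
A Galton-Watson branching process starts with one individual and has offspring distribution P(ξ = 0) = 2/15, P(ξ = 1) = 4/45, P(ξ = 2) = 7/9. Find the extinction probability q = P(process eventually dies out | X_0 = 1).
q = 6/35

The pgf is f(s) = 2/15 + 4/45·s + 7/9·s². The extinction probability q is the smallest fixed point of f in [0, 1]. Setting s = f(s):
  7/9·s² + (4/45 − 1)·s + 2/15 = 0
  7/9·s² − (2/15 + 7/9)·s + 2/15 = 0
which factors as (s − 1)·(7/9·s − 2/15) = 0, giving roots s = 1 and s = (2/15)/(7/9) = 6/35.
Mean offspring μ = 4/45 + 2·7/9 = 74/45 > 1 (supercritical), so q < 1. The extinction probability is the smaller root: q = (2/15)/(7/9) = 6/35.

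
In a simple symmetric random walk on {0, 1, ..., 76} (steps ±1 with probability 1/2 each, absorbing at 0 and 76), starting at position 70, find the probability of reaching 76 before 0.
P(hit 76 before 0) = 70/76 = 35/38

Let u_k = P(hit 76 before 0 | start at k). Then u_0 = 0, u_76 = 1, and u_k = u_{k-1}/2 + u_{k+1}/2 for 1 ≤ k ≤ 75. This harmonic recurrence is solved by u_k = k/76, giving u_70 = 70/76 = 35/38.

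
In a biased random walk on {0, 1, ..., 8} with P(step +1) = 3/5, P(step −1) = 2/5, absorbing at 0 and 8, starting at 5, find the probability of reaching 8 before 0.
P(hit 8 before 0) = (1 − (2/3)^5) / (1 − (2/3)^8) = 5697/6305

Let u_k denote P(reach 8 before 0 | start at k). Boundary: u_0 = 0, u_8 = 1. Recurrence: u_k = 3/5·u_{k+1} + 2/5·u_{k-1} for 1 ≤ k ≤ 7. Try u_k = A + B·r^k with r = q/p = (2/5)/(3/5) = 2/3. Substitution satisfies the recurrence; boundary conditions give:
  u_k = (1 − r^k) / (1 − r^N) = (1 − (2/3)^5) / (1 − (2/3)^8) = 5697/6305.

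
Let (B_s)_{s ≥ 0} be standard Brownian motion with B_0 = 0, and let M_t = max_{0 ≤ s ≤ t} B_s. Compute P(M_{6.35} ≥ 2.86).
P(M_{6.35} ≥ 2.86) = 2·P(B_{6.35} ≥ 2.86) = 2(1 − Φ(2.86/√6.35)) ≈ 0.2564

By the reflection principle for Brownian motion, P(M_t ≥ a) = 2 · P(B_t ≥ a) for a ≥ 0. Since B_t ~ N(0, t), P(B_t ≥ 2.86) = 1 − Φ(2.86/√t) = 1 − Φ(2.86/√6.35) = 1 − Φ(1.1350). So
  P(M_{6.35} ≥ 2.86) = 2(1 − Φ(1.1350)) ≈ 0.2564.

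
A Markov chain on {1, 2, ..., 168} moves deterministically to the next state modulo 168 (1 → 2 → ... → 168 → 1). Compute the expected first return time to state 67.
E[T_67 | X_0 = 67] = 168

The chain cycles deterministically, so starting at state 67 it returns in exactly 168 steps. Equivalently, the stationary distribution is uniform π_j = 1/168 for every state j, so by Kac's formula E[T_67] = 1/π_67 = 168.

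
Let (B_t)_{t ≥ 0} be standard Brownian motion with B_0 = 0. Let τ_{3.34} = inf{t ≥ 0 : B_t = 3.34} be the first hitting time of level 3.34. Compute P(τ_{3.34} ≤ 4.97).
P(τ_{3.34} ≤ 4.97) = 2(1 − Φ(3.34/√4.97)) = 2(1 − Φ(1.4982)) ≈ 0.1341

By the reflection principle for standard BM, P(τ_b ≤ t) = 2 · P(B_t ≥ b). Since B_t ~ N(0, t), P(B_t ≥ 3.34) = 1 − Φ(3.34/√t) = 1 − Φ(3.34/√4.97) = 1 − Φ(1.4982) ≈ 0.06704. Doubling: P(τ_{3.34} ≤ 4.97) ≈ 2 · 0.06704 = 0.13408 ≈ 0.1341.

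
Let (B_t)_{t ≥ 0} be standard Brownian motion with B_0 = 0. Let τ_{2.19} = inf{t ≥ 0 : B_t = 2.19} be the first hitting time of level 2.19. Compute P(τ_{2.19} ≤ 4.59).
P(τ_{2.19} ≤ 4.59) = 2(1 − Φ(2.19/√4.59)) = 2(1 − Φ(1.0222)) ≈ 0.3067

By the reflection principle for standard BM, P(τ_b ≤ t) = 2 · P(B_t ≥ b). Since B_t ~ N(0, t), P(B_t ≥ 2.19) = 1 − Φ(2.19/√t) = 1 − Φ(2.19/√4.59) = 1 − Φ(1.0222) ≈ 0.15334. Doubling: P(τ_{2.19} ≤ 4.59) ≈ 2 · 0.15334 = 0.30668 ≈ 0.3067.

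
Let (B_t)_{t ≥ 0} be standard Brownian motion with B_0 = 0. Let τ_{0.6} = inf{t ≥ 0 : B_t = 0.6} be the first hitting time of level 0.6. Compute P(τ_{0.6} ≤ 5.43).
P(τ_{0.6} ≤ 5.43) = 2(1 − Φ(0.6/√5.43)) = 2(1 − Φ(0.2575)) ≈ 0.7968

By the reflection principle for standard BM, P(τ_b ≤ t) = 2 · P(B_t ≥ b). Since B_t ~ N(0, t), P(B_t ≥ 0.6) = 1 − Φ(0.6/√t) = 1 − Φ(0.6/√5.43) = 1 − Φ(0.2575) ≈ 0.39840. Doubling: P(τ_{0.6} ≤ 5.43) ≈ 2 · 0.39840 = 0.79680 ≈ 0.7968.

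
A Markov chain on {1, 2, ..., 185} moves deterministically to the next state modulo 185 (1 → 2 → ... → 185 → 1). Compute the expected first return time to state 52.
E[T_52 | X_0 = 52] = 185

The chain cycles deterministically, so starting at state 52 it returns in exactly 185 steps. Equivalently, the stationary distribution is uniform π_j = 1/185 for every state j, so by Kac's formula E[T_52] = 1/π_52 = 185.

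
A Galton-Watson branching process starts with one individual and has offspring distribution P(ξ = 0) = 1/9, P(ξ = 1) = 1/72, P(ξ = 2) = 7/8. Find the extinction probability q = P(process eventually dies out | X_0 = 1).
q = 8/63

The pgf is f(s) = 1/9 + 1/72·s + 7/8·s². The extinction probability q is the smallest fixed point of f in [0, 1]. Setting s = f(s):
  7/8·s² + (1/72 − 1)·s + 1/9 = 0
  7/8·s² − (1/9 + 7/8)·s + 1/9 = 0
which factors as (s − 1)·(7/8·s − 1/9) = 0, giving roots s = 1 and s = (1/9)/(7/8) = 8/63.
Mean offspring μ = 1/72 + 2·7/8 = 127/72 > 1 (supercritical), so q < 1. The extinction probability is the smaller root: q = (1/9)/(7/8) = 8/63.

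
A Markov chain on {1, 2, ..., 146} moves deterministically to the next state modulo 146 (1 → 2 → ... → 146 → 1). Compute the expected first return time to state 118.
E[T_118 | X_0 = 118] = 146

The chain cycles deterministically, so starting at state 118 it returns in exactly 146 steps. Equivalently, the stationary distribution is uniform π_j = 1/146 for every state j, so by Kac's formula E[T_118] = 1/π_118 = 146.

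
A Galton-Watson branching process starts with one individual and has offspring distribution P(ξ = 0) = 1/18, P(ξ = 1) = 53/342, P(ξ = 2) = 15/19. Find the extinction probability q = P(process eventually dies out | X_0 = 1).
q = 19/270

The pgf is f(s) = 1/18 + 53/342·s + 15/19·s². The extinction probability q is the smallest fixed point of f in [0, 1]. Setting s = f(s):
  15/19·s² + (53/342 − 1)·s + 1/18 = 0
  15/19·s² − (1/18 + 15/19)·s + 1/18 = 0
which factors as (s − 1)·(15/19·s − 1/18) = 0, giving roots s = 1 and s = (1/18)/(15/19) = 19/270.
Mean offspring μ = 53/342 + 2·15/19 = 593/342 > 1 (supercritical), so q < 1. The extinction probability is the smaller root: q = (1/18)/(15/19) = 19/270.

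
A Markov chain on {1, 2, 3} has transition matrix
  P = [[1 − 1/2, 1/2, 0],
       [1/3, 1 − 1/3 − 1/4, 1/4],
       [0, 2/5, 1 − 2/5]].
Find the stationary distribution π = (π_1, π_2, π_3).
π = (16/55, 24/55, 3/11)

This is a birth-death chain on three states, which satisfies detailed balance: π_1 · P_{12} = π_2 · P_{21} and π_2 · P_{23} = π_3 · P_{32}.
From π_1 · 1/2 = π_2 · 1/3: π_2/π_1 = (1/2)/(1/3) = 3/2.
From π_2 · 1/4 = π_3 · 2/5: π_3/π_2 = (1/4)/(2/5) = 5/8.
Take π_1 proportional to 1; then unnormalized π = (1, 3/2, 15/16). Normalize by dividing by the sum 55/16:
  π = (16/55, 24/55, 3/11).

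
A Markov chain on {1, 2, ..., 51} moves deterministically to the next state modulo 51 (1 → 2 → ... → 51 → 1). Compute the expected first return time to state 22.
E[T_22 | X_0 = 22] = 51

The chain cycles deterministically, so starting at state 22 it returns in exactly 51 steps. Equivalently, the stationary distribution is uniform π_j = 1/51 for every state j, so by Kac's formula E[T_22] = 1/π_22 = 51.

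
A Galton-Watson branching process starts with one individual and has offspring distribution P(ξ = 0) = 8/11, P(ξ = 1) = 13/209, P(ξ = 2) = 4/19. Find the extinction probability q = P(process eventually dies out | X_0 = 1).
q = 1

Mean offspring μ = 0·8/11 + 1·13/209 + 2·4/19 = 101/209 ≤ 1. For μ ≤ 1 with offspring not concentrated at 1, the Galton-Watson process goes extinct almost surely, so q = 1.
(Algebraic check: The pgf is f(s) = 8/11 + 13/209·s + 4/19·s². The extinction probability q is the smallest fixed point of f in [0, 1]. Setting s = f(s):
  4/19·s² + (13/209 − 1)·s + 8/11 = 0
  4/19·s² − (8/11 + 4/19)·s + 8/11 = 0
which factors as (s − 1)·(4/19·s − 8/11) = 0, giving roots s = 1 and s = (8/11)/(4/19) = 38/11. Since 38/11 ≥ 1, the smallest root in [0, 1] is s = 1.)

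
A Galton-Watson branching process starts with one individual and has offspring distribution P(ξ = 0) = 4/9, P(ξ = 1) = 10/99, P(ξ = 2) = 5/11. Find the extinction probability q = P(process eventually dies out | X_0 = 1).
q = 44/45

The pgf is f(s) = 4/9 + 10/99·s + 5/11·s². The extinction probability q is the smallest fixed point of f in [0, 1]. Setting s = f(s):
  5/11·s² + (10/99 − 1)·s + 4/9 = 0
  5/11·s² − (4/9 + 5/11)·s + 4/9 = 0
which factors as (s − 1)·(5/11·s − 4/9) = 0, giving roots s = 1 and s = (4/9)/(5/11) = 44/45.
Mean offspring μ = 10/99 + 2·5/11 = 100/99 > 1 (supercritical), so q < 1. The extinction probability is the smaller root: q = (4/9)/(5/11) = 44/45.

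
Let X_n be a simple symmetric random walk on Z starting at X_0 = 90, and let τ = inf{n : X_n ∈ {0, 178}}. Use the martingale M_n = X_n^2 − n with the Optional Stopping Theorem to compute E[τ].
E[τ] = 7920

M_n = X_n^2 − n is a martingale (since E[X_{n+1}^2 | F_n] = X_n^2 + 1). By OST (τ has finite mean in a bounded region), E[M_τ] = E[M_0] = X_0^2 − 0 = 90^2 = 8100. Also E[M_τ] = E[X_τ^2] − E[τ]. The walk exits at 0 or 178, with P(hit 178 first) = 90/178, so E[X_τ^2] = 178^2 · 90/178 + 0 = 16020. Thus E[τ] = E[X_τ^2] − E[M_τ] = 16020 − 8100 = 7920 = 90(178 − 90) = 7920.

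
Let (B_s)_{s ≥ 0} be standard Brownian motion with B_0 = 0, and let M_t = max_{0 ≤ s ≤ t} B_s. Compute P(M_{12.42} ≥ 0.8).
P(M_{12.42} ≥ 0.8) = 2·P(B_{12.42} ≥ 0.8) = 2(1 − Φ(0.8/√12.42)) ≈ 0.8204

By the reflection principle for Brownian motion, P(M_t ≥ a) = 2 · P(B_t ≥ a) for a ≥ 0. Since B_t ~ N(0, t), P(B_t ≥ 0.8) = 1 − Φ(0.8/√t) = 1 − Φ(0.8/√12.42) = 1 − Φ(0.2270). So
  P(M_{12.42} ≥ 0.8) = 2(1 − Φ(0.2270)) ≈ 0.8204.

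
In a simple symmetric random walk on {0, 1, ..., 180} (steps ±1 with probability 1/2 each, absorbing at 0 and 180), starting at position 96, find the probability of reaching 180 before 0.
P(hit 180 before 0) = 96/180 = 8/15

Let u_k = P(hit 180 before 0 | start at k). Then u_0 = 0, u_180 = 1, and u_k = u_{k-1}/2 + u_{k+1}/2 for 1 ≤ k ≤ 179. This harmonic recurrence is solved by u_k = k/180, giving u_96 = 96/180 = 8/15.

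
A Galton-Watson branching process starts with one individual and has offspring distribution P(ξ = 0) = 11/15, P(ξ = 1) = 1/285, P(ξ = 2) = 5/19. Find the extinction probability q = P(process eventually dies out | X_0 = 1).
q = 1

Mean offspring μ = 0·11/15 + 1·1/285 + 2·5/19 = 151/285 ≤ 1. For μ ≤ 1 with offspring not concentrated at 1, the Galton-Watson process goes extinct almost surely, so q = 1.
(Algebraic check: The pgf is f(s) = 11/15 + 1/285·s + 5/19·s². The extinction probability q is the smallest fixed point of f in [0, 1]. Setting s = f(s):
  5/19·s² + (1/285 − 1)·s + 11/15 = 0
  5/19·s² − (11/15 + 5/19)·s + 11/15 = 0
which factors as (s − 1)·(5/19·s − 11/15) = 0, giving roots s = 1 and s = (11/15)/(5/19) = 209/75. Since 209/75 ≥ 1, the smallest root in [0, 1] is s = 1.)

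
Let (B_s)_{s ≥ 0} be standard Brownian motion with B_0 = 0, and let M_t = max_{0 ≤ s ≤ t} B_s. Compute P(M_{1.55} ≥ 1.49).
P(M_{1.55} ≥ 1.49) = 2·P(B_{1.55} ≥ 1.49) = 2(1 − Φ(1.49/√1.55)) ≈ 0.2314

By the reflection principle for Brownian motion, P(M_t ≥ a) = 2 · P(B_t ≥ a) for a ≥ 0. Since B_t ~ N(0, t), P(B_t ≥ 1.49) = 1 − Φ(1.49/√t) = 1 − Φ(1.49/√1.55) = 1 − Φ(1.1968). So
  P(M_{1.55} ≥ 1.49) = 2(1 − Φ(1.1968)) ≈ 0.2314.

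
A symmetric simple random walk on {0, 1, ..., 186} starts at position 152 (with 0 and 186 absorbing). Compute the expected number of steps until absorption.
E[τ | X_0 = 152] = 5168

Let v_k = E[τ | X_0 = k]. Boundary: v_0 = v_186 = 0. Recurrence: v_k = 1 + (v_{k-1} + v_{k+1})/2 for 1 ≤ k ≤ 185. The particular solution to v_k − (v_{k-1} + v_{k+1})/2 = 1 is v_k = −k^2. Adding homogeneous solution A + B k and matching boundaries gives v_k = k (186 − k). Substituting k = 152: v_152 = 152 · 34 = 5168.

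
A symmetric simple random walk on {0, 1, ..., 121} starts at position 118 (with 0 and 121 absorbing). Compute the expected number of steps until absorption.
E[τ | X_0 = 118] = 354

Let v_k = E[τ | X_0 = k]. Boundary: v_0 = v_121 = 0. Recurrence: v_k = 1 + (v_{k-1} + v_{k+1})/2 for 1 ≤ k ≤ 120. The particular solution to v_k − (v_{k-1} + v_{k+1})/2 = 1 is v_k = −k^2. Adding homogeneous solution A + B k and matching boundaries gives v_k = k (121 − k). Substituting k = 118: v_118 = 118 · 3 = 354.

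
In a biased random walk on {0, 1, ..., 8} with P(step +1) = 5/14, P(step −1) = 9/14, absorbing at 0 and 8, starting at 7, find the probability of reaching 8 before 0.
P(hit 8 before 0) = (1 − (9/5)^7) / (1 − (9/5)^8) = 5881055/10664024

Let u_k denote P(reach 8 before 0 | start at k). Boundary: u_0 = 0, u_8 = 1. Recurrence: u_k = 5/14·u_{k+1} + 9/14·u_{k-1} for 1 ≤ k ≤ 7. Try u_k = A + B·r^k with r = q/p = (9/14)/(5/14) = 9/5. Substitution satisfies the recurrence; boundary conditions give:
  u_k = (1 − r^k) / (1 − r^N) = (1 − (9/5)^7) / (1 − (9/5)^8) = 5881055/10664024.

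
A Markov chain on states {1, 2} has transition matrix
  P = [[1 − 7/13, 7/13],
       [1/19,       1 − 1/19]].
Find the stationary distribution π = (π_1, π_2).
π_1 = 13/146, π_2 = 133/146

Solve πP = π with π_1 + π_2 = 1. From πP = π: π_1 · (1 − 7/13) + π_2 · 1/19 = π_1 ⇒ π_2 · 1/19 = π_1 · 7/13 ⇒ π_2/π_1 = (7/13)/(1/19) = 133/13. Together with π_1 + π_2 = 1:
  π_1 = (1/19)/(7/13 + 1/19) = (1/19)/(146/247) = 13/146,
  π_2 = (7/13)/(7/13 + 1/19) = (7/13)/(146/247) = 133/146.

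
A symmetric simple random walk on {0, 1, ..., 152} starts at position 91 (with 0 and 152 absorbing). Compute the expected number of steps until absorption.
E[τ | X_0 = 91] = 5551

Let v_k = E[τ | X_0 = k]. Boundary: v_0 = v_152 = 0. Recurrence: v_k = 1 + (v_{k-1} + v_{k+1})/2 for 1 ≤ k ≤ 151. The particular solution to v_k − (v_{k-1} + v_{k+1})/2 = 1 is v_k = −k^2. Adding homogeneous solution A + B k and matching boundaries gives v_k = k (152 − k). Substituting k = 91: v_91 = 91 · 61 = 5551.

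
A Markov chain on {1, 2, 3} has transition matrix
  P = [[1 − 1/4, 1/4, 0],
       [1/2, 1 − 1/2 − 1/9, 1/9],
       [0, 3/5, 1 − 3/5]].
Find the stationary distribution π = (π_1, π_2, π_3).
π = (27/43, 27/86, 5/86)

This is a birth-death chain on three states, which satisfies detailed balance: π_1 · P_{12} = π_2 · P_{21} and π_2 · P_{23} = π_3 · P_{32}.
From π_1 · 1/4 = π_2 · 1/2: π_2/π_1 = (1/4)/(1/2) = 1/2.
From π_2 · 1/9 = π_3 · 3/5: π_3/π_2 = (1/9)/(3/5) = 5/27.
Take π_1 proportional to 1; then unnormalized π = (1, 1/2, 5/54). Normalize by dividing by the sum 43/27:
  π = (27/43, 27/86, 5/86).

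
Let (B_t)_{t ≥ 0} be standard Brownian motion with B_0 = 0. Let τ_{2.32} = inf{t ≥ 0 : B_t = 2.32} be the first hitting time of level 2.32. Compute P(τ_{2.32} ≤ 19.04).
P(τ_{2.32} ≤ 19.04) = 2(1 − Φ(2.32/√19.04)) = 2(1 − Φ(0.5317)) ≈ 0.5949

By the reflection principle for standard BM, P(τ_b ≤ t) = 2 · P(B_t ≥ b). Since B_t ~ N(0, t), P(B_t ≥ 2.32) = 1 − Φ(2.32/√t) = 1 − Φ(2.32/√19.04) = 1 − Φ(0.5317) ≈ 0.29747. Doubling: P(τ_{2.32} ≤ 19.04) ≈ 2 · 0.29747 = 0.59494 ≈ 0.5949.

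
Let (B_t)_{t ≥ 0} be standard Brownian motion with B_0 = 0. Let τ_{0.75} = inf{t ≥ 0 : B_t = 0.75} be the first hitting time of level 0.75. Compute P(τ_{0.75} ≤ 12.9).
P(τ_{0.75} ≤ 12.9) = 2(1 − Φ(0.75/√12.9)) = 2(1 − Φ(0.2088)) ≈ 0.8346

By the reflection principle for standard BM, P(τ_b ≤ t) = 2 · P(B_t ≥ b). Since B_t ~ N(0, t), P(B_t ≥ 0.75) = 1 − Φ(0.75/√t) = 1 − Φ(0.75/√12.9) = 1 − Φ(0.2088) ≈ 0.41730. Doubling: P(τ_{0.75} ≤ 12.9) ≈ 2 · 0.41730 = 0.83460 ≈ 0.8346.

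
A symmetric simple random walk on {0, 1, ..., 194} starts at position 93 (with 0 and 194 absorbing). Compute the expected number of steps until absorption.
E[τ | X_0 = 93] = 9393

Let v_k = E[τ | X_0 = k]. Boundary: v_0 = v_194 = 0. Recurrence: v_k = 1 + (v_{k-1} + v_{k+1})/2 for 1 ≤ k ≤ 193. The particular solution to v_k − (v_{k-1} + v_{k+1})/2 = 1 is v_k = −k^2. Adding homogeneous solution A + B k and matching boundaries gives v_k = k (194 − k). Substituting k = 93: v_93 = 93 · 101 = 9393.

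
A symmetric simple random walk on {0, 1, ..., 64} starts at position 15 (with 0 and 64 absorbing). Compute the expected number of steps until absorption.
E[τ | X_0 = 15] = 735

Let v_k = E[τ | X_0 = k]. Boundary: v_0 = v_64 = 0. Recurrence: v_k = 1 + (v_{k-1} + v_{k+1})/2 for 1 ≤ k ≤ 63. The particular solution to v_k − (v_{k-1} + v_{k+1})/2 = 1 is v_k = −k^2. Adding homogeneous solution A + B k and matching boundaries gives v_k = k (64 − k). Substituting k = 15: v_15 = 15 · 49 = 735.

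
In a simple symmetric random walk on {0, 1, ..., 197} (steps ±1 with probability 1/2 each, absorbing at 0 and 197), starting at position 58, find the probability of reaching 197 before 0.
P(hit 197 before 0) = 58/197

Let u_k = P(hit 197 before 0 | start at k). Then u_0 = 0, u_197 = 1, and u_k = u_{k-1}/2 + u_{k+1}/2 for 1 ≤ k ≤ 196. This harmonic recurrence is solved by u_k = k/197, giving u_58 = 58/197.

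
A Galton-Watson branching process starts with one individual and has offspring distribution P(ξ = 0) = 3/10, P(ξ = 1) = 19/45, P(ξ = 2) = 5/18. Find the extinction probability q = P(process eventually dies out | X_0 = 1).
q = 1

Mean offspring μ = 0·3/10 + 1·19/45 + 2·5/18 = 44/45 ≤ 1. For μ ≤ 1 with offspring not concentrated at 1, the Galton-Watson process goes extinct almost surely, so q = 1.
(Algebraic check: The pgf is f(s) = 3/10 + 19/45·s + 5/18·s². The extinction probability q is the smallest fixed point of f in [0, 1]. Setting s = f(s):
  5/18·s² + (19/45 − 1)·s + 3/10 = 0
  5/18·s² − (3/10 + 5/18)·s + 3/10 = 0
which factors as (s − 1)·(5/18·s − 3/10) = 0, giving roots s = 1 and s = (3/10)/(5/18) = 27/25. Since 27/25 ≥ 1, the smallest root in [0, 1] is s = 1.)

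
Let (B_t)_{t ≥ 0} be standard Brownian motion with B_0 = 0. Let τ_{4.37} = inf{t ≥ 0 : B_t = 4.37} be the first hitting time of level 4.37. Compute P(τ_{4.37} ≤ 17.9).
P(τ_{4.37} ≤ 17.9) = 2(1 − Φ(4.37/√17.9)) = 2(1 − Φ(1.0329)) ≈ 0.3017

By the reflection principle for standard BM, P(τ_b ≤ t) = 2 · P(B_t ≥ b). Since B_t ~ N(0, t), P(B_t ≥ 4.37) = 1 − Φ(4.37/√t) = 1 − Φ(4.37/√17.9) = 1 − Φ(1.0329) ≈ 0.15083. Doubling: P(τ_{4.37} ≤ 17.9) ≈ 2 · 0.15083 = 0.30166 ≈ 0.3017.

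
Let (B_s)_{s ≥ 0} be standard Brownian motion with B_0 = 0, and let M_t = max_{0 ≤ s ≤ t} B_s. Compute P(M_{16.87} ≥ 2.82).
P(M_{16.87} ≥ 2.82) = 2·P(B_{16.87} ≥ 2.82) = 2(1 − Φ(2.82/√16.87)) ≈ 0.4923

By the reflection principle for Brownian motion, P(M_t ≥ a) = 2 · P(B_t ≥ a) for a ≥ 0. Since B_t ~ N(0, t), P(B_t ≥ 2.82) = 1 − Φ(2.82/√t) = 1 − Φ(2.82/√16.87) = 1 − Φ(0.6866). So
  P(M_{16.87} ≥ 2.82) = 2(1 − Φ(0.6866)) ≈ 0.4923.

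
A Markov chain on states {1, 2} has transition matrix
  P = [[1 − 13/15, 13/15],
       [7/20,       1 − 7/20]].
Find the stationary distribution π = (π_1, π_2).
π_1 = 21/73, π_2 = 52/73

Solve πP = π with π_1 + π_2 = 1. From πP = π: π_1 · (1 − 13/15) + π_2 · 7/20 = π_1 ⇒ π_2 · 7/20 = π_1 · 13/15 ⇒ π_2/π_1 = (13/15)/(7/20) = 52/21. Together with π_1 + π_2 = 1:
  π_1 = (7/20)/(13/15 + 7/20) = (7/20)/(73/60) = 21/73,
  π_2 = (13/15)/(13/15 + 7/20) = (13/15)/(73/60) = 52/73.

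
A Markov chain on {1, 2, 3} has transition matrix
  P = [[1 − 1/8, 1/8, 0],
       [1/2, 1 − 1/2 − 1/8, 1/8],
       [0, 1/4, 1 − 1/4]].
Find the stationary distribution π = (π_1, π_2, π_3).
π = (8/11, 2/11, 1/11)

This is a birth-death chain on three states, which satisfies detailed balance: π_1 · P_{12} = π_2 · P_{21} and π_2 · P_{23} = π_3 · P_{32}.
From π_1 · 1/8 = π_2 · 1/2: π_2/π_1 = (1/8)/(1/2) = 1/4.
From π_2 · 1/8 = π_3 · 1/4: π_3/π_2 = (1/8)/(1/4) = 1/2.
Take π_1 proportional to 1; then unnormalized π = (1, 1/4, 1/8). Normalize by dividing by the sum 11/8:
  π = (8/11, 2/11, 1/11).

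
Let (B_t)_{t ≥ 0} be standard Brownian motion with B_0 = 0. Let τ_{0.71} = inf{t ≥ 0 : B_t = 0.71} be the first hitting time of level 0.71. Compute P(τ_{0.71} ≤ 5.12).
P(τ_{0.71} ≤ 5.12) = 2(1 − Φ(0.71/√5.12)) = 2(1 − Φ(0.3138)) ≈ 0.7537

By the reflection principle for standard BM, P(τ_b ≤ t) = 2 · P(B_t ≥ b). Since B_t ~ N(0, t), P(B_t ≥ 0.71) = 1 − Φ(0.71/√t) = 1 − Φ(0.71/√5.12) = 1 − Φ(0.3138) ≈ 0.37684. Doubling: P(τ_{0.71} ≤ 5.12) ≈ 2 · 0.37684 = 0.75368 ≈ 0.7537.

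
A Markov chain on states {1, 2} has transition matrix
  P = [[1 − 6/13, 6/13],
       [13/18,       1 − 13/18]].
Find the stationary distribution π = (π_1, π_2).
π_1 = 169/277, π_2 = 108/277

Solve πP = π with π_1 + π_2 = 1. From πP = π: π_1 · (1 − 6/13) + π_2 · 13/18 = π_1 ⇒ π_2 · 13/18 = π_1 · 6/13 ⇒ π_2/π_1 = (6/13)/(13/18) = 108/169. Together with π_1 + π_2 = 1:
  π_1 = (13/18)/(6/13 + 13/18) = (13/18)/(277/234) = 169/277,
  π_2 = (6/13)/(6/13 + 13/18) = (6/13)/(277/234) = 108/277.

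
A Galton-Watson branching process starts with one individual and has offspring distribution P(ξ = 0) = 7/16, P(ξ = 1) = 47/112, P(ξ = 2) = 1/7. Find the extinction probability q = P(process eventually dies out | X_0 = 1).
q = 1

Mean offspring μ = 0·7/16 + 1·47/112 + 2·1/7 = 79/112 ≤ 1. For μ ≤ 1 with offspring not concentrated at 1, the Galton-Watson process goes extinct almost surely, so q = 1.
(Algebraic check: The pgf is f(s) = 7/16 + 47/112·s + 1/7·s². The extinction probability q is the smallest fixed point of f in [0, 1]. Setting s = f(s):
  1/7·s² + (47/112 − 1)·s + 7/16 = 0
  1/7·s² − (7/16 + 1/7)·s + 7/16 = 0
which factors as (s − 1)·(1/7·s − 7/16) = 0, giving roots s = 1 and s = (7/16)/(1/7) = 49/16. Since 49/16 ≥ 1, the smallest root in [0, 1] is s = 1.)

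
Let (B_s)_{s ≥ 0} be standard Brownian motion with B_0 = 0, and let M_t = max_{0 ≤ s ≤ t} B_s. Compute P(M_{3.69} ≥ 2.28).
P(M_{3.69} ≥ 2.28) = 2·P(B_{3.69} ≥ 2.28) = 2(1 − Φ(2.28/√3.69)) ≈ 0.2353

By the reflection principle for Brownian motion, P(M_t ≥ a) = 2 · P(B_t ≥ a) for a ≥ 0. Since B_t ~ N(0, t), P(B_t ≥ 2.28) = 1 − Φ(2.28/√t) = 1 − Φ(2.28/√3.69) = 1 − Φ(1.1869). So
  P(M_{3.69} ≥ 2.28) = 2(1 − Φ(1.1869)) ≈ 0.2353.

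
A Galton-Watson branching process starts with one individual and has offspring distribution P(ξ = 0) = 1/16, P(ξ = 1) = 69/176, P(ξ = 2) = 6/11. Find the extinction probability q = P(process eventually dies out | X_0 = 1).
q = 11/96

The pgf is f(s) = 1/16 + 69/176·s + 6/11·s². The extinction probability q is the smallest fixed point of f in [0, 1]. Setting s = f(s):
  6/11·s² + (69/176 − 1)·s + 1/16 = 0
  6/11·s² − (1/16 + 6/11)·s + 1/16 = 0
which factors as (s − 1)·(6/11·s − 1/16) = 0, giving roots s = 1 and s = (1/16)/(6/11) = 11/96.
Mean offspring μ = 69/176 + 2·6/11 = 261/176 > 1 (supercritical), so q < 1. The extinction probability is the smaller root: q = (1/16)/(6/11) = 11/96.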